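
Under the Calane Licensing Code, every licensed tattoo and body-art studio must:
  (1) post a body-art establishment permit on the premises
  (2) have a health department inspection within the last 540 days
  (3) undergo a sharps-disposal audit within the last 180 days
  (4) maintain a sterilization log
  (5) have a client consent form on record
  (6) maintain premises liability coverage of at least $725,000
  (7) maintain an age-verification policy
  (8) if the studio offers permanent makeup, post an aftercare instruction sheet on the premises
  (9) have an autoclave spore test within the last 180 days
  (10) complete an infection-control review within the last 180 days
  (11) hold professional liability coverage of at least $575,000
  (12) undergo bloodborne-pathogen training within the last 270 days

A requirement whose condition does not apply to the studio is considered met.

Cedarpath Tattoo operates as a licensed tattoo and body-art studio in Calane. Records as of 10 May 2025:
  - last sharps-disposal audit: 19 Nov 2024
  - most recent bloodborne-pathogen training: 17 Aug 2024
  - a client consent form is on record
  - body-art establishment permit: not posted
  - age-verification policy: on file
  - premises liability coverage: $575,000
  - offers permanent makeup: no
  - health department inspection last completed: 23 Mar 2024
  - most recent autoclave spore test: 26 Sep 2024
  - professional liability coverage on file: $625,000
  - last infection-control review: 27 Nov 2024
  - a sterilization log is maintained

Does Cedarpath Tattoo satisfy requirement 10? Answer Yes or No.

Yes

10. infection-control review 164 days ago vs limit 180 → met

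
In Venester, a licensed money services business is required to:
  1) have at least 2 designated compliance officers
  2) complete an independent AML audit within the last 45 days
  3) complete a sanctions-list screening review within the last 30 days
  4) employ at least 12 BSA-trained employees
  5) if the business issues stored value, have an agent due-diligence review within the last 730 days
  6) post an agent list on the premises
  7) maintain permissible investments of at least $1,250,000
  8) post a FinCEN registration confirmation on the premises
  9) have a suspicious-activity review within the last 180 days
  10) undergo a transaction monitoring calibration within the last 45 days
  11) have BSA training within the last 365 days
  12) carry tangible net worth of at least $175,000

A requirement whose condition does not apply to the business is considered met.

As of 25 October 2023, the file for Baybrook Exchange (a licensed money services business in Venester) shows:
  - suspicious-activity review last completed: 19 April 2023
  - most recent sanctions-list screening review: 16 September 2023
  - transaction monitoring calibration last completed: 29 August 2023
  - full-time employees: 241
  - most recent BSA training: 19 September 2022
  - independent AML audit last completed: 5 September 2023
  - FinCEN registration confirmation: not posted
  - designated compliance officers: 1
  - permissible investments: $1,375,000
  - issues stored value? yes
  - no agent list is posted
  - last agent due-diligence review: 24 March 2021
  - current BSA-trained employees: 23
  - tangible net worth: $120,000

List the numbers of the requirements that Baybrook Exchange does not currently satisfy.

1. designated compliance officers 1 < 2 → not met
2. independent AML audit 50 days ago vs limit 45 → not met
3. sanctions-list screening review 39 days ago vs limit 30 → not met
4. BSA-trained employees 23 ≥ 12 → met
5. condition 'issues stored value' holds; agent due-diligence review 945 days ago vs limit 730 → not met
6. agent list absent → not met
7. permissible investments $1,375,000 ≥ $1,250,000 → met
8. FinCEN registration confirmation absent → not met
9. suspicious-activity review 189 days ago vs limit 180 → not met
10. transaction monitoring calibration 57 days ago vs limit 45 → not met
11. BSA training 401 days ago vs limit 365 → not met
12. tangible net worth $120,000 < $175,000 → not met
Not met: 1, 2, 3, 5, 6, 8, 9, 10, 11, 12

1, 2, 3, 5, 6, 8, 9, 10, 11, 12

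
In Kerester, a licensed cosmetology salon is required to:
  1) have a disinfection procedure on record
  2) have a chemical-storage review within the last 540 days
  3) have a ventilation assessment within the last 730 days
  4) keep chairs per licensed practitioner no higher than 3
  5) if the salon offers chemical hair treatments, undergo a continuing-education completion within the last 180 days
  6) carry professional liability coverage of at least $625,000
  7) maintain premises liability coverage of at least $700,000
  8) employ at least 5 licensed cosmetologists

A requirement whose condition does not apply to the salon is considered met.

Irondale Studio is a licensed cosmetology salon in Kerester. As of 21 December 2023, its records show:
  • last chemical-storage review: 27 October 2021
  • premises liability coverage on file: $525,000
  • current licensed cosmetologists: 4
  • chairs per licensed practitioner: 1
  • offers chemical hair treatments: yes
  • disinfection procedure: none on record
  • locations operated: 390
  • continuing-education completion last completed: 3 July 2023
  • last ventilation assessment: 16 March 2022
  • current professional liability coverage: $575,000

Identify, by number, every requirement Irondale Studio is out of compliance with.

1, 2, 6, 7, 8

1. disinfection procedure absent → not met
2. chemical-storage review 785 days ago vs limit 540 → not met
3. ventilation assessment 645 days ago vs limit 730 → met
4. chairs per licensed practitioner 1 ≤ 3 → met
5. condition 'offers chemical hair treatments' holds; continuing-education completion 171 days ago vs limit 180 → met
6. professional liability coverage $575,000 < $625,000 → not met
7. premises liability coverage $525,000 < $700,000 → not met
8. licensed cosmetologists 4 < 5 → not met
Not met: 1, 2, 6, 7, 8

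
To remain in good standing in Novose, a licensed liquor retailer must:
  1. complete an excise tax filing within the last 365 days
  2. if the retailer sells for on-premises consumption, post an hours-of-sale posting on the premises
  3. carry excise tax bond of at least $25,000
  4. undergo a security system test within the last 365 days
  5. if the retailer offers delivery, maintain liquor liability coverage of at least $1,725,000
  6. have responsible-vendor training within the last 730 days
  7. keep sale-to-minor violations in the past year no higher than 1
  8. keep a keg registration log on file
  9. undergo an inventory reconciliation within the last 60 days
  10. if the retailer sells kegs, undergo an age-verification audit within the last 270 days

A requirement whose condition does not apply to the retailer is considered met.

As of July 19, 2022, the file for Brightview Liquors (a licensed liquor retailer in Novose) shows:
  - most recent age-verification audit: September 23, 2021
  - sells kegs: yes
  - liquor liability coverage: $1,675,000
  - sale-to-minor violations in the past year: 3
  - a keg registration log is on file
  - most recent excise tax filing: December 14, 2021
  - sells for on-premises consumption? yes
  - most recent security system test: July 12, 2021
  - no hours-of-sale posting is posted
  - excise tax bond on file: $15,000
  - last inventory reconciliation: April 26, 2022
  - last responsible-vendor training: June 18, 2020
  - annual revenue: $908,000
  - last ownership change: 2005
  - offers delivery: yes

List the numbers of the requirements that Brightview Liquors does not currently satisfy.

1. excise tax filing 217 days ago vs limit 365 → met
2. condition 'sells for on-premises consumption' holds; hours-of-sale posting absent → not met
3. excise tax bond $15,000 < $25,000 → not met
4. security system test 372 days ago vs limit 365 → not met
5. condition 'offers delivery' holds; liquor liability coverage $1,675,000 < $1,725,000 → not met
6. responsible-vendor training 761 days ago vs limit 730 → not met
7. sale-to-minor violations in the past year 3 > 1 → not met
8. keg registration log present → met
9. inventory reconciliation 84 days ago vs limit 60 → not met
10. condition 'sells kegs' holds; age-verification audit 299 days ago vs limit 270 → not met
Not met: 2, 3, 4, 5, 6, 7, 9, 10

2, 3, 4, 5, 6, 7, 9, 10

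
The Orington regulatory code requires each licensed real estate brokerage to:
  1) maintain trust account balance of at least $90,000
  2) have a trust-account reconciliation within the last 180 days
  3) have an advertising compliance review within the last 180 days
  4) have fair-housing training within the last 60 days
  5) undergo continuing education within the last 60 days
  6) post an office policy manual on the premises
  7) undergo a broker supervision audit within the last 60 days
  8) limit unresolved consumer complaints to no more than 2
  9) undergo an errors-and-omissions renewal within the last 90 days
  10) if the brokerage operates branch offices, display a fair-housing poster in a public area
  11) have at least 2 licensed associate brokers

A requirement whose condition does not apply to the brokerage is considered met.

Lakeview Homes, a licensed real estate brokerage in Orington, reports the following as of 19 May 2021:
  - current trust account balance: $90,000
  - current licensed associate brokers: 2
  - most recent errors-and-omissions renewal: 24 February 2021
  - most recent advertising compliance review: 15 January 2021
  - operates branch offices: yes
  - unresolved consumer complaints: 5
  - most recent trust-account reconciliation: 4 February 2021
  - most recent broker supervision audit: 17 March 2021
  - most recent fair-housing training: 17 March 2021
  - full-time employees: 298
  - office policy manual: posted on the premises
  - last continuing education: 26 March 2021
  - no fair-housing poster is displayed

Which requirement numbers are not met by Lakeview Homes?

4, 7, 8, 10

1. trust account balance $90,000 ≥ $90,000 → met
2. trust-account reconciliation 104 days ago vs limit 180 → met
3. advertising compliance review 124 days ago vs limit 180 → met
4. fair-housing training 63 days ago vs limit 60 → not met
5. continuing education 54 days ago vs limit 60 → met
6. office policy manual present → met
7. broker supervision audit 63 days ago vs limit 60 → not met
8. unresolved consumer complaints 5 > 2 → not met
9. errors-and-omissions renewal 84 days ago vs limit 90 → met
10. condition 'operates branch offices' holds; fair-housing poster absent → not met
11. licensed associate brokers 2 ≥ 2 → met
Not met: 4, 7, 8, 10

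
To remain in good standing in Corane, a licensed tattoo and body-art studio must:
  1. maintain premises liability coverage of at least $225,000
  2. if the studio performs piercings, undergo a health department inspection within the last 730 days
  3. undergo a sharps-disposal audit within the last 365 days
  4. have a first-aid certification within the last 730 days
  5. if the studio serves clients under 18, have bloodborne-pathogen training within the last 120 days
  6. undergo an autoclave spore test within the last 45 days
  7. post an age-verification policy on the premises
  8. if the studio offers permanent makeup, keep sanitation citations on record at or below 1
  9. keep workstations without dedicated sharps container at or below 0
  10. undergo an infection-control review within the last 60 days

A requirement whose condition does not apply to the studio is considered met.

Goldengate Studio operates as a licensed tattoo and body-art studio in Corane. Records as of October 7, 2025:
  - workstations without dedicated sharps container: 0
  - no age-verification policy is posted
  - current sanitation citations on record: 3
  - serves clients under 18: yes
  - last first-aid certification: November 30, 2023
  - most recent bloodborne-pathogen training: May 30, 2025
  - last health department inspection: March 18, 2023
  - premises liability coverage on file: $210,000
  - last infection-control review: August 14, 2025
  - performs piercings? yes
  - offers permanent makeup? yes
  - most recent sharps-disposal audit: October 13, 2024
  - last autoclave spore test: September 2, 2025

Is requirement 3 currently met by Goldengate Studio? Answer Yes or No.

Yes

3. sharps-disposal audit 359 days ago vs limit 365 → met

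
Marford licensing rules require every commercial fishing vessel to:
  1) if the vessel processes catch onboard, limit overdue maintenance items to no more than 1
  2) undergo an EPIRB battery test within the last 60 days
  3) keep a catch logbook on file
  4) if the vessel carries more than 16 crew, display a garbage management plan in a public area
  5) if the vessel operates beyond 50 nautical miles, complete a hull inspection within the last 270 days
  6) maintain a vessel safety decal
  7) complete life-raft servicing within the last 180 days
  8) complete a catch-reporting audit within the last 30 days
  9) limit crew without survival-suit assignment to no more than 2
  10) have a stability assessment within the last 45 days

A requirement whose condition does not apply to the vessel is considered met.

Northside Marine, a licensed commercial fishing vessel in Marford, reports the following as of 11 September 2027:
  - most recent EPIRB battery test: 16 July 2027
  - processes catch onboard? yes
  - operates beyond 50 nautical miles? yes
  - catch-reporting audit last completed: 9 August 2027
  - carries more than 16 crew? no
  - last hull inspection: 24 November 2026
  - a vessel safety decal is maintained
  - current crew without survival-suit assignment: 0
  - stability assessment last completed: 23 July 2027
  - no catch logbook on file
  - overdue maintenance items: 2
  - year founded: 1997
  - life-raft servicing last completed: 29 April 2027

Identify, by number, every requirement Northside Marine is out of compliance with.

1. condition 'processes catch onboard' holds; overdue maintenance items 2 > 1 → not met
2. EPIRB battery test 57 days ago vs limit 60 → met
3. catch logbook absent → not met
4. condition 'carries more than 16 crew' does not hold → requirement n/a → met
5. condition 'operates beyond 50 nautical miles' holds; hull inspection 291 days ago vs limit 270 → not met
6. vessel safety decal present → met
7. life-raft servicing 135 days ago vs limit 180 → met
8. catch-reporting audit 33 days ago vs limit 30 → not met
9. crew without survival-suit assignment 0 ≤ 2 → met
10. stability assessment 50 days ago vs limit 45 → not met
Not met: 1, 3, 5, 8, 10

1, 3, 5, 8, 10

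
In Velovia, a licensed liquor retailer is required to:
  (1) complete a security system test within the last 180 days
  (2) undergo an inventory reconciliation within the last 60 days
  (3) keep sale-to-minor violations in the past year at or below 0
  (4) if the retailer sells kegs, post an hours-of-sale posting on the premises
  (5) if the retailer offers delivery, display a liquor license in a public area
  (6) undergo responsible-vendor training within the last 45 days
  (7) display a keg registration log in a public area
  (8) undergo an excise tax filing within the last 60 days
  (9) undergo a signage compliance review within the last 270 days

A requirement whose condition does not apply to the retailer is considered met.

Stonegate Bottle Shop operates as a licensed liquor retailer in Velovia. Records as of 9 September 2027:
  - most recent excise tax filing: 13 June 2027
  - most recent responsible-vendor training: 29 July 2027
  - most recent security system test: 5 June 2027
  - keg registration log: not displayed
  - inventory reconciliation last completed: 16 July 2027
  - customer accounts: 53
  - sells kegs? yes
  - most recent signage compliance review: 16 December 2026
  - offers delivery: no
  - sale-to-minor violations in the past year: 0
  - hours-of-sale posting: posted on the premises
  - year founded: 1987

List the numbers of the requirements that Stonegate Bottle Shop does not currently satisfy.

7, 8

1. security system test 96 days ago vs limit 180 → met
2. inventory reconciliation 55 days ago vs limit 60 → met
3. sale-to-minor violations in the past year 0 ≤ 0 → met
4. condition 'sells kegs' holds; hours-of-sale posting present → met
5. condition 'offers delivery' does not hold → requirement n/a → met
6. responsible-vendor training 42 days ago vs limit 45 → met
7. keg registration log absent → not met
8. excise tax filing 88 days ago vs limit 60 → not met
9. signage compliance review 267 days ago vs limit 270 → met
Not met: 7, 8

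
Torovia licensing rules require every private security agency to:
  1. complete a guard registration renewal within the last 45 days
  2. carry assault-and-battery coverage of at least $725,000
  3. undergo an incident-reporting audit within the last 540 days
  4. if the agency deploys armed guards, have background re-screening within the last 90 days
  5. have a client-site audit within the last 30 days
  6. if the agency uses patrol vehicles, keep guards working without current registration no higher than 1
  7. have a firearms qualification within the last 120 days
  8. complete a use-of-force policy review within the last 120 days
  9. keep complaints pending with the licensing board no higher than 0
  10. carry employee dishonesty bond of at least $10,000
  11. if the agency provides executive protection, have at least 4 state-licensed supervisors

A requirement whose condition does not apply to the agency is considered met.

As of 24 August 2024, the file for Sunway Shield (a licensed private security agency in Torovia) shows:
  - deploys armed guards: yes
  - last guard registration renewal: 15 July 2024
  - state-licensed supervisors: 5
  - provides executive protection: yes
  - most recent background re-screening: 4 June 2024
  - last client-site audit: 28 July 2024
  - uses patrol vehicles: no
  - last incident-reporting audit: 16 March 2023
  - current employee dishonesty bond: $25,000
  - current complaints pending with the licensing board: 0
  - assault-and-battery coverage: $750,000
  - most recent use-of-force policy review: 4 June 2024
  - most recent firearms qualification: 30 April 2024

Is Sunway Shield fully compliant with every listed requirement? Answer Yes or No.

Yes

1. guard registration renewal 40 days ago vs limit 45 → met
2. assault-and-battery coverage $750,000 ≥ $725,000 → met
3. incident-reporting audit 527 days ago vs limit 540 → met
4. condition 'deploys armed guards' holds; background re-screening 81 days ago vs limit 90 → met
5. client-site audit 27 days ago vs limit 30 → met
6. condition 'uses patrol vehicles' does not hold → requirement n/a → met
7. firearms qualification 116 days ago vs limit 120 → met
8. use-of-force policy review 81 days ago vs limit 120 → met
9. complaints pending with the licensing board 0 ≤ 0 → met
10. employee dishonesty bond $25,000 ≥ $10,000 → met
11. condition 'provides executive protection' holds; state-licensed supervisors 5 ≥ 4 → met
All met.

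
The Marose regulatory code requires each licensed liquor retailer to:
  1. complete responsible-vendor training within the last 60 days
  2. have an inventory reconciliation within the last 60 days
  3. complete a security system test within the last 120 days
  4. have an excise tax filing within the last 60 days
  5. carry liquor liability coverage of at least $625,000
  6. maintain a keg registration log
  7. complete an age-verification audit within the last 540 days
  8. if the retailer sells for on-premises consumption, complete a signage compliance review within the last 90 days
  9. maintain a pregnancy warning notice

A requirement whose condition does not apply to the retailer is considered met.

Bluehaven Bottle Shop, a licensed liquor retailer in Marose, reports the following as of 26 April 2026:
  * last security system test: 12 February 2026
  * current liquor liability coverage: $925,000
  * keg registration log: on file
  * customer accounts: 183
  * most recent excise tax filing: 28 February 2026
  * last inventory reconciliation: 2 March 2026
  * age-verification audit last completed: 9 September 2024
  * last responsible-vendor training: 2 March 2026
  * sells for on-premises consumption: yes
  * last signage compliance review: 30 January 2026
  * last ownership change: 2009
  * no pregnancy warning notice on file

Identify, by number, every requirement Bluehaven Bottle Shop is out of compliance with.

7, 9

1. responsible-vendor training 55 days ago vs limit 60 → met
2. inventory reconciliation 55 days ago vs limit 60 → met
3. security system test 73 days ago vs limit 120 → met
4. excise tax filing 57 days ago vs limit 60 → met
5. liquor liability coverage $925,000 ≥ $625,000 → met
6. keg registration log present → met
7. age-verification audit 594 days ago vs limit 540 → not met
8. condition 'sells for on-premises consumption' holds; signage compliance review 86 days ago vs limit 90 → met
9. pregnancy warning notice absent → not met
Not met: 7, 9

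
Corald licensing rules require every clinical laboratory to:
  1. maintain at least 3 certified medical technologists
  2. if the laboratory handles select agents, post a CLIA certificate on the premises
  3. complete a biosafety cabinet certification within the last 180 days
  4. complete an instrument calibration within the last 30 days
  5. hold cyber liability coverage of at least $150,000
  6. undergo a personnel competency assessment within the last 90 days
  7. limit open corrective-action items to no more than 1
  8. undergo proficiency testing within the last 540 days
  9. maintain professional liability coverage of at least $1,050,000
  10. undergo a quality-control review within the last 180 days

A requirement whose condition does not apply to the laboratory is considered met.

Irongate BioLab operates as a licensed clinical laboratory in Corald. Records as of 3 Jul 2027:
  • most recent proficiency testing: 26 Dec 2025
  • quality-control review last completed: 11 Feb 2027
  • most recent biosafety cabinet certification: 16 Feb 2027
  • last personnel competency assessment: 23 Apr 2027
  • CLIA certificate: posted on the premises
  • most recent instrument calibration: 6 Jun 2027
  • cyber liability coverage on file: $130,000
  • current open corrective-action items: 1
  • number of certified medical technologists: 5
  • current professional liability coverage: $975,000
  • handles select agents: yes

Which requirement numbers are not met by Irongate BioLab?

5, 8, 9

1. certified medical technologists 5 ≥ 3 → met
2. condition 'handles select agents' holds; CLIA certificate present → met
3. biosafety cabinet certification 137 days ago vs limit 180 → met
4. instrument calibration 27 days ago vs limit 30 → met
5. cyber liability coverage $130,000 < $150,000 → not met
6. personnel competency assessment 71 days ago vs limit 90 → met
7. open corrective-action items 1 ≤ 1 → met
8. proficiency testing 554 days ago vs limit 540 → not met
9. professional liability coverage $975,000 < $1,050,000 → not met
10. quality-control review 142 days ago vs limit 180 → met
Not met: 5, 8, 9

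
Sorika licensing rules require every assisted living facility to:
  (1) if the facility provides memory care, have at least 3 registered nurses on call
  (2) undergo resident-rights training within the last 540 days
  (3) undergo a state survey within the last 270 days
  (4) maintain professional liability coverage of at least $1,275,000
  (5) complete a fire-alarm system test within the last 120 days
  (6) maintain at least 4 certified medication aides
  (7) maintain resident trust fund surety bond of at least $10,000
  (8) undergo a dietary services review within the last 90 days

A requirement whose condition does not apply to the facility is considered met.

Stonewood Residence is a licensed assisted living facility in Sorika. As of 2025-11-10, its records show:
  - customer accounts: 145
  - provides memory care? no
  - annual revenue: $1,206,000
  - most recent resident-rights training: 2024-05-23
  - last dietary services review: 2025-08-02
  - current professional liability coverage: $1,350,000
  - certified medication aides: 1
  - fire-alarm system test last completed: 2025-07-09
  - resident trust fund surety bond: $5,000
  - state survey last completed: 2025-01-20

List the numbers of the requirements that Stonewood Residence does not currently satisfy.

3, 5, 6, 7, 8

1. condition 'provides memory care' does not hold → requirement n/a → met
2. resident-rights training 536 days ago vs limit 540 → met
3. state survey 294 days ago vs limit 270 → not met
4. professional liability coverage $1,350,000 ≥ $1,275,000 → met
5. fire-alarm system test 124 days ago vs limit 120 → not met
6. certified medication aides 1 < 4 → not met
7. resident trust fund surety bond $5,000 < $10,000 → not met
8. dietary services review 100 days ago vs limit 90 → not met
Not met: 3, 5, 6, 7, 8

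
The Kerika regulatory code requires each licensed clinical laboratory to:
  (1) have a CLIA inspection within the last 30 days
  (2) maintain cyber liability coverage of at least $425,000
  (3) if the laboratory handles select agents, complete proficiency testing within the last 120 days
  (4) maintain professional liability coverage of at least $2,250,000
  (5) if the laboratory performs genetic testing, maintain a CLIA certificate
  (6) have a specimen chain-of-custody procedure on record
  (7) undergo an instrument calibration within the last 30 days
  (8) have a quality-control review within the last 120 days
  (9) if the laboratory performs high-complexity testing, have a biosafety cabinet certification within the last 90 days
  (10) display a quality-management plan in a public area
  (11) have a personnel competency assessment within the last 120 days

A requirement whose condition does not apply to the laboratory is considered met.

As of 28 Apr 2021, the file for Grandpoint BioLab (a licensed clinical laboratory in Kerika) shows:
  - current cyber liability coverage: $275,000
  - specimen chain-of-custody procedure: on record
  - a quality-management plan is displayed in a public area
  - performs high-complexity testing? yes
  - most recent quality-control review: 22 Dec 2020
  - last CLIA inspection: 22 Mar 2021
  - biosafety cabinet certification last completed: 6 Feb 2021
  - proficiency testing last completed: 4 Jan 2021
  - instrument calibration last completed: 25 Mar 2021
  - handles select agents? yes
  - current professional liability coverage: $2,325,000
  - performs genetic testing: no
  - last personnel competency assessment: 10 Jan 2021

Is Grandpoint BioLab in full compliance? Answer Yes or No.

1. CLIA inspection 37 days ago vs limit 30 → not met
2. cyber liability coverage $275,000 < $425,000 → not met
3. condition 'handles select agents' holds; proficiency testing 114 days ago vs limit 120 → met
4. professional liability coverage $2,325,000 ≥ $2,250,000 → met
5. condition 'performs genetic testing' does not hold → requirement n/a → met
6. specimen chain-of-custody procedure present → met
7. instrument calibration 34 days ago vs limit 30 → not met
8. quality-control review 127 days ago vs limit 120 → not met
9. condition 'performs high-complexity testing' holds; biosafety cabinet certification 81 days ago vs limit 90 → met
10. quality-management plan present → met
11. personnel competency assessment 108 days ago vs limit 120 → met
Not met: 1, 2, 7, 8

No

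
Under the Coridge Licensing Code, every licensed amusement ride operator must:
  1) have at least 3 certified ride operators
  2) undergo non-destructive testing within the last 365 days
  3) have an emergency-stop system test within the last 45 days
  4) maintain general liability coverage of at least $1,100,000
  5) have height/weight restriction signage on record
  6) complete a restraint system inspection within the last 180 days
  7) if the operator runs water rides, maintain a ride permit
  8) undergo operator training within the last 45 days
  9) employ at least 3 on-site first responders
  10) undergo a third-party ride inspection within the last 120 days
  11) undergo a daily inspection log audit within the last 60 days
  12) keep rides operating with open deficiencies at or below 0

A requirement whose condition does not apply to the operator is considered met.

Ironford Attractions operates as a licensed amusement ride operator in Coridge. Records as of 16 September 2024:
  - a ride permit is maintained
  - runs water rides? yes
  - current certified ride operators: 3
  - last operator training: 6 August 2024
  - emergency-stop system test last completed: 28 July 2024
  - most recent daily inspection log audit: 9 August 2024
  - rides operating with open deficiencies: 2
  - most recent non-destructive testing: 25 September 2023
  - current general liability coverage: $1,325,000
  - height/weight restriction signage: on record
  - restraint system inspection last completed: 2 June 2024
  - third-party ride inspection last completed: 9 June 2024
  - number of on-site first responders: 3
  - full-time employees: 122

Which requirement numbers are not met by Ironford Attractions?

1. certified ride operators 3 ≥ 3 → met
2. non-destructive testing 357 days ago vs limit 365 → met
3. emergency-stop system test 50 days ago vs limit 45 → not met
4. general liability coverage $1,325,000 ≥ $1,100,000 → met
5. height/weight restriction signage present → met
6. restraint system inspection 106 days ago vs limit 180 → met
7. condition 'runs water rides' holds; ride permit present → met
8. operator training 41 days ago vs limit 45 → met
9. on-site first responders 3 ≥ 3 → met
10. third-party ride inspection 99 days ago vs limit 120 → met
11. daily inspection log audit 38 days ago vs limit 60 → met
12. rides operating with open deficiencies 2 > 0 → not met
Not met: 3, 12

3, 12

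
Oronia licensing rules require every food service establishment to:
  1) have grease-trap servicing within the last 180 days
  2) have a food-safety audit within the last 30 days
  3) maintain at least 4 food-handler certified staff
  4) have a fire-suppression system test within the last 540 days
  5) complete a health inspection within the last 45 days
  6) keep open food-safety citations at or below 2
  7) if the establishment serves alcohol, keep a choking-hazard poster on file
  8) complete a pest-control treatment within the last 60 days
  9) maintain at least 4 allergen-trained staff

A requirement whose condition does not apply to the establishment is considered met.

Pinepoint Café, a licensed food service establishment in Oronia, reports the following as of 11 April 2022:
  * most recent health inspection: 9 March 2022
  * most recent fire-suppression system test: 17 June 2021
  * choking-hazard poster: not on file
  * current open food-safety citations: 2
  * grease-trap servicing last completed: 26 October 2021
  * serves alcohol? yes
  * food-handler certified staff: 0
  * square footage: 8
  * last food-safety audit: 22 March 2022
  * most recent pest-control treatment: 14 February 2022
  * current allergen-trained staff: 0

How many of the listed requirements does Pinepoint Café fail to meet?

3

1. grease-trap servicing 167 days ago vs limit 180 → met
2. food-safety audit 20 days ago vs limit 30 → met
3. food-handler certified staff 0 < 4 → not met
4. fire-suppression system test 298 days ago vs limit 540 → met
5. health inspection 33 days ago vs limit 45 → met
6. open food-safety citations 2 ≤ 2 → met
7. condition 'serves alcohol' holds; choking-hazard poster absent → not met
8. pest-control treatment 56 days ago vs limit 60 → met
9. allergen-trained staff 0 < 4 → not met
Not met: 3 of 9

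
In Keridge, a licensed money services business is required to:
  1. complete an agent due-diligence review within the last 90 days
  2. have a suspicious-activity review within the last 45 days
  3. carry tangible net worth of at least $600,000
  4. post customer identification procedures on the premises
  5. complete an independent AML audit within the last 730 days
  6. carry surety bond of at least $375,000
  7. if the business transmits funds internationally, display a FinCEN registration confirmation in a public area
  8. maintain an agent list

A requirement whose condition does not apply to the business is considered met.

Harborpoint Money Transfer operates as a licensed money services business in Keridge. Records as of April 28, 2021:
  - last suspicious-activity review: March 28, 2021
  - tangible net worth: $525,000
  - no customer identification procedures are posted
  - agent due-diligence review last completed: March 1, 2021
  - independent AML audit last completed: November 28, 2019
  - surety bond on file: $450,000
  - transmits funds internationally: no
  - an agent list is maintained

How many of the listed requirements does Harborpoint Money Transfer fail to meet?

1. agent due-diligence review 58 days ago vs limit 90 → met
2. suspicious-activity review 31 days ago vs limit 45 → met
3. tangible net worth $525,000 < $600,000 → not met
4. customer identification procedures absent → not met
5. independent AML audit 517 days ago vs limit 730 → met
6. surety bond $450,000 ≥ $375,000 → met
7. condition 'transmits funds internationally' does not hold → requirement n/a → met
8. agent list present → met
Not met: 2 of 8

2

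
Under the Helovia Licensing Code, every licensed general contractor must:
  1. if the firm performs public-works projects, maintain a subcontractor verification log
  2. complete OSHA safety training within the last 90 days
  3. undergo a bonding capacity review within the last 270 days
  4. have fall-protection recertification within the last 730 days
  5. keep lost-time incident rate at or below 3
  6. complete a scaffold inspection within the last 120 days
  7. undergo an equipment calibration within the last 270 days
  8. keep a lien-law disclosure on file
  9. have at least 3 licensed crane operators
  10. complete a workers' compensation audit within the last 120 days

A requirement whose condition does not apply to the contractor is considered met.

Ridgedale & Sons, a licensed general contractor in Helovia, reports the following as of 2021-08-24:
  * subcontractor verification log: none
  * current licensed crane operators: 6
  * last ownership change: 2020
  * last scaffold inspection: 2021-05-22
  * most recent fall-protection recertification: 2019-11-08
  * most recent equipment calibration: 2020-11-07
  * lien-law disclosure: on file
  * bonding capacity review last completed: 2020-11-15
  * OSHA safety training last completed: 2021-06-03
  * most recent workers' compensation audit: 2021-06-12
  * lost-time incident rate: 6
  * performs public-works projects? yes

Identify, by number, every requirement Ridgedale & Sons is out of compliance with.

1. condition 'performs public-works projects' holds; subcontractor verification log absent → not met
2. OSHA safety training 82 days ago vs limit 90 → met
3. bonding capacity review 282 days ago vs limit 270 → not met
4. fall-protection recertification 655 days ago vs limit 730 → met
5. lost-time incident rate 6 > 3 → not met
6. scaffold inspection 94 days ago vs limit 120 → met
7. equipment calibration 290 days ago vs limit 270 → not met
8. lien-law disclosure present → met
9. licensed crane operators 6 ≥ 3 → met
10. workers' compensation audit 73 days ago vs limit 120 → met
Not met: 1, 3, 5, 7

1, 3, 5, 7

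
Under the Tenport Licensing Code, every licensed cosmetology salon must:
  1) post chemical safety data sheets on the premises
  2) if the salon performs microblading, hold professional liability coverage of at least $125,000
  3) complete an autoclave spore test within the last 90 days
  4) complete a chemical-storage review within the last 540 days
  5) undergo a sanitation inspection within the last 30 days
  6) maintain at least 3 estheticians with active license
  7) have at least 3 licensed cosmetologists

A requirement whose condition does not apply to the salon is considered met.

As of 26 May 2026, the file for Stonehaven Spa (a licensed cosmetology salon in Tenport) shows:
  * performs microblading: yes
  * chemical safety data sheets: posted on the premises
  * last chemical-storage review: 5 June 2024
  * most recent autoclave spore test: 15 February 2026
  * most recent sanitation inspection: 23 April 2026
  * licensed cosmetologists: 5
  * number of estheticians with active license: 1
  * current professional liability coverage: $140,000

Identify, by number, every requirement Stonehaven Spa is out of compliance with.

3, 4, 5, 6

1. chemical safety data sheets present → met
2. condition 'performs microblading' holds; professional liability coverage $140,000 ≥ $125,000 → met
3. autoclave spore test 100 days ago vs limit 90 → not met
4. chemical-storage review 720 days ago vs limit 540 → not met
5. sanitation inspection 33 days ago vs limit 30 → not met
6. estheticians with active license 1 < 3 → not met
7. licensed cosmetologists 5 ≥ 3 → met
Not met: 3, 4, 5, 6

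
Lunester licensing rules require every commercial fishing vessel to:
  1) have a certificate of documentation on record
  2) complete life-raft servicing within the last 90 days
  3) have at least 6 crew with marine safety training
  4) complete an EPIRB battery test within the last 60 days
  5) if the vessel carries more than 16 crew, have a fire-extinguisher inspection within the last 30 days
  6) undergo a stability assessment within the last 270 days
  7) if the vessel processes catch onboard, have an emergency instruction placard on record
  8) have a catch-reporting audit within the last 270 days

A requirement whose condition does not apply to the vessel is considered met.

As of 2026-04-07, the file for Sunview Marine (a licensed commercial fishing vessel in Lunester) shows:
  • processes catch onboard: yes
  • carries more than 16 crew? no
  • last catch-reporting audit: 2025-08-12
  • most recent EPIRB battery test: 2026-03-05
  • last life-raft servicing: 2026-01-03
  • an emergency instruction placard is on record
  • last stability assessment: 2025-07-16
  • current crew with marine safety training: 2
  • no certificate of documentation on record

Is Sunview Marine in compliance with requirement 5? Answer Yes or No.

5. condition 'carries more than 16 crew' does not hold → requirement n/a → met

Yes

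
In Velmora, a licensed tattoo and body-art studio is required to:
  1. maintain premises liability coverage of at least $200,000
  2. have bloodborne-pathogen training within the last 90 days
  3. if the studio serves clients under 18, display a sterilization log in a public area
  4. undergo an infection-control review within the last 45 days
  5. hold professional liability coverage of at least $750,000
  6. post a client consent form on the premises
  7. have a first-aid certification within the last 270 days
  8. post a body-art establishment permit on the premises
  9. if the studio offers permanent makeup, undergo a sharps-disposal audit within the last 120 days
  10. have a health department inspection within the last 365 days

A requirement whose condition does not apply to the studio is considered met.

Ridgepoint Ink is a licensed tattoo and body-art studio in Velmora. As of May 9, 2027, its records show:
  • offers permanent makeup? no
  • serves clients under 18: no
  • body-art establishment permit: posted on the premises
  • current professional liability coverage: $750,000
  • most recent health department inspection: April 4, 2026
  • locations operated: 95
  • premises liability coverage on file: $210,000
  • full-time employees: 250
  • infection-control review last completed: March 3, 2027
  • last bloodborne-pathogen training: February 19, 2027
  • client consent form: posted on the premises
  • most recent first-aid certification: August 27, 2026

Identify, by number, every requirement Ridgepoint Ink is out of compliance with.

1. premises liability coverage $210,000 ≥ $200,000 → met
2. bloodborne-pathogen training 79 days ago vs limit 90 → met
3. condition 'serves clients under 18' does not hold → requirement n/a → met
4. infection-control review 67 days ago vs limit 45 → not met
5. professional liability coverage $750,000 ≥ $750,000 → met
6. client consent form present → met
7. first-aid certification 255 days ago vs limit 270 → met
8. body-art establishment permit present → met
9. condition 'offers permanent makeup' does not hold → requirement n/a → met
10. health department inspection 400 days ago vs limit 365 → not met
Not met: 4, 10

4, 10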